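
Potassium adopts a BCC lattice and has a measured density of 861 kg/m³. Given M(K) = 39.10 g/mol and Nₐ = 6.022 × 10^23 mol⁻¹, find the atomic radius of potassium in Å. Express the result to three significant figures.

For a BCC cell (Z = 2), a³ = Z·M/(N_A·ρ) = 2 × 39.10 / (6.022 × 10²³ × 0.8610) = 1.508 × 10^-22 cm³, so a = 5.323 × 10^-8 cm = 5.323 Å.
Atoms touch along the body diagonal, so √3·a = 4r, so r = 0.4330 × a = 2.30 Å.

2.30 Å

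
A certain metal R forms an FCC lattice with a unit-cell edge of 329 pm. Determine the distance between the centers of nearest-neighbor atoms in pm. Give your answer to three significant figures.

233 pm

In an FCC structure, atoms touch along the face diagonal, so √2·a = 4r; the nearest-neighbor distance equals 2r = 0.7071·a.
d = 0.7071 × 329 = 233 pm.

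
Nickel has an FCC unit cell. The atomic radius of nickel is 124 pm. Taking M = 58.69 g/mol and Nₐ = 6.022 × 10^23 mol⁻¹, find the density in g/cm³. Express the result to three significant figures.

9.04 g/cm³

In an FCC lattice, atoms touch along the face diagonal, so √2·a = 4r, giving a = 350.7 pm = 3.507 × 10^-8 cm.
With Z = 4, ρ = Z·M/(N_A·a³) = 4 × 58.69 / (6.022 × 10²³ × 4.314 × 10^-23) = 9.036 g/cm³.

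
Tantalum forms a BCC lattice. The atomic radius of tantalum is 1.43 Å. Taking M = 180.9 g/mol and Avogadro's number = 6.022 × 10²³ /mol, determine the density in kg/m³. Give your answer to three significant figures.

16700 kg/m³

In a BCC lattice, atoms touch along the body diagonal, so √3·a = 4r, giving a = 3.302 Å = 3.302 × 10^-8 cm.
With Z = 2, ρ = Z·M/(N_A·a³) = 2 × 180.9 / (6.022 × 10²³ × 3.602 × 10^-23) = 16.68 g/cm³ = 16700 kg/m³.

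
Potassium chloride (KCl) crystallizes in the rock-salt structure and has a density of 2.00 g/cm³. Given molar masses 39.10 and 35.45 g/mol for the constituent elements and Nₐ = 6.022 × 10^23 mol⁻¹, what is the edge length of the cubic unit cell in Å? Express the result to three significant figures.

6.28 Å

M(KCl) = 74.55 g/mol; Z = 4 formula units per cell.
a³ = Z·M/(N_A·ρ) = 4 × 74.55 / (6.022 × 10²³ × 2.00) = 2.476 × 10^-22 cm³, so a = 6.279 × 10^-8 cm = 6.28 Å.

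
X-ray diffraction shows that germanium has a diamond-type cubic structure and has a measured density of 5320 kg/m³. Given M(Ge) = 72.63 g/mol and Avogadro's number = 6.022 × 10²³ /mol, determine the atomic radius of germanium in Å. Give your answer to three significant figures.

For a diamond cubic cell (Z = 8), a³ = Z·M/(N_A·ρ) = 8 × 72.63 / (6.022 × 10²³ × 5.320) = 1.814 × 10^-22 cm³, so a = 5.660 × 10^-8 cm = 5.660 Å.
Nearest neighbors lie along the body diagonal with √3·a = 8r, so r = 0.2165 × a = 1.23 Å.

1.23 Å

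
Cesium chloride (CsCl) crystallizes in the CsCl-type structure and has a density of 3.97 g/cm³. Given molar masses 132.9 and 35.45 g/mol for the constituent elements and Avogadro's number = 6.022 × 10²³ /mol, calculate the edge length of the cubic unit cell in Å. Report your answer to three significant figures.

4.13 Å

M(CsCl) = 168.35 g/mol; Z = 1 formula unit per cell.
a³ = Z·M/(N_A·ρ) = 1 × 168.35 / (6.022 × 10²³ × 3.97) = 7.042 × 10^-23 cm³, so a = 4.129 × 10^-8 cm = 4.13 Å.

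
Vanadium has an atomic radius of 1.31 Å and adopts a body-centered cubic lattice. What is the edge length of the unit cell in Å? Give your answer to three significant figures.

In a BCC lattice, atoms touch along the body diagonal, so √3·a = 4r.
a = 4r/√3 = 4 × 1.31 / 1.7321 = 3.03 Å.

3.03 Å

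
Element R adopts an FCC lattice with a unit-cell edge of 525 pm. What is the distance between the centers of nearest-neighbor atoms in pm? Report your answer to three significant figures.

371 pm

In an FCC structure, atoms touch along the face diagonal, so √2·a = 4r; the nearest-neighbor distance equals 2r = 0.7071·a.
d = 0.7071 × 525 = 371 pm.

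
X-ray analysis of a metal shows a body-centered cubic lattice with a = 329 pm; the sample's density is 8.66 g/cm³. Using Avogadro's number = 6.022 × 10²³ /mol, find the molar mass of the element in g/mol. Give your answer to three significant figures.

A BCC cell has Z = 2 atoms; a = 3.290 × 10^-8 cm.
M = ρ·N_A·a³/Z = 8.66 × 6.022 × 10²³ × 3.561 × 10^-23 / 2 = 92.9 g/mol.

92.9 g/mol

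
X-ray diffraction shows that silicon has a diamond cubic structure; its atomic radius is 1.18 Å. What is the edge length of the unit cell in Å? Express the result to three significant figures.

5.45 Å

In a diamond cubic lattice, nearest neighbors lie along the body diagonal with √3·a = 8r.
a = 8r/√3 = 8 × 1.18 / 1.7321 = 5.45 Å.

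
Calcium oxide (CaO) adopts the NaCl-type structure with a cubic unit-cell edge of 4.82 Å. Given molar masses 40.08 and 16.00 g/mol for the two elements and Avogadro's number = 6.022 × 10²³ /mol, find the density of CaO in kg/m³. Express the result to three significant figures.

3330 kg/m³

The NaCl-type structure contains Z = 4 formula units per cell; M(CaO) = 40.08 + 16.00 = 56.08 g/mol.
a³ = (4.820 × 10^-8 cm)³ = 1.120 × 10^-22 cm³.
ρ = 4 × 56.08 / (6.022 × 10²³ × 1.120 × 10^-22) = 3.326 g/cm³ = 3330 kg/m³.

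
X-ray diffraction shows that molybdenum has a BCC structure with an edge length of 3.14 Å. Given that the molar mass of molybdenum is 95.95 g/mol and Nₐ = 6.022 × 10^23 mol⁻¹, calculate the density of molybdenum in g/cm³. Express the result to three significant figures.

A BCC unit cell contains Z = 2 atoms.
Cell volume: a³ = (3.14 Å)³ = (3.140 × 10^-8 cm)³ = 3.096 × 10^-23 cm³.
ρ = Z·M/(N_A·a³) = 2 × 95.95 / (6.022 × 10²³ × 3.096 × 10^-23) = 10.29 g/cm³.

10.3 g/cm³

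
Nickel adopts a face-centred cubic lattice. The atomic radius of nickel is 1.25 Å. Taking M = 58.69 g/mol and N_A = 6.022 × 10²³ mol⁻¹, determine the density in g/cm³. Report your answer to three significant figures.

8.82 g/cm³

In an FCC lattice, atoms touch along the face diagonal, so √2·a = 4r, giving a = 3.536 Å = 3.536 × 10^-8 cm.
With Z = 4, ρ = Z·M/(N_A·a³) = 4 × 58.69 / (6.022 × 10²³ × 4.419 × 10^-23) = 8.821 g/cm³.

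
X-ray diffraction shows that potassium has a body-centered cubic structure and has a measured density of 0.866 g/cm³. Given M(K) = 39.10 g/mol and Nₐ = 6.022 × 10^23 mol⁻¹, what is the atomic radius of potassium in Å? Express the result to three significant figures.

2.30 Å

For a BCC cell (Z = 2), a³ = Z·M/(N_A·ρ) = 2 × 39.10 / (6.022 × 10²³ × 0.8660) = 1.500 × 10^-22 cm³, so a = 5.313 × 10^-8 cm = 5.313 Å.
Atoms touch along the body diagonal, so √3·a = 4r, so r = 0.4330 × a = 2.30 Å.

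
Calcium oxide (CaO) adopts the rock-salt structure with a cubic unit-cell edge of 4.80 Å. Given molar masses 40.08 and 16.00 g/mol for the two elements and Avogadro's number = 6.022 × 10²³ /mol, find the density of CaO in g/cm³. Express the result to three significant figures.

The rock-salt structure contains Z = 4 formula units per cell; M(CaO) = 40.08 + 16.00 = 56.08 g/mol.
a³ = (4.800 × 10^-8 cm)³ = 1.106 × 10^-22 cm³.
ρ = 4 × 56.08 / (6.022 × 10²³ × 1.106 × 10^-22) = 3.368 g/cm³.

3.37 g/cm³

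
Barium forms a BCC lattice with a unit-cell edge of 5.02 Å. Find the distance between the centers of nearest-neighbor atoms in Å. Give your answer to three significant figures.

In a BCC structure, atoms touch along the body diagonal, so √3·a = 4r; the nearest-neighbor distance equals 2r = 0.8660·a.
d = 0.8660 × 5.02 = 4.35 Å.

4.35 Å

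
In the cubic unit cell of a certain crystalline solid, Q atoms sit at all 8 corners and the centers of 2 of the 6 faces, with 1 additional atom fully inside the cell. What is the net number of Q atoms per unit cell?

3

Corner atoms are shared by 8 cells (1/8 each), face atoms by 2 (1/2 each), interior atoms are unshared.
Net atoms = 8 × 1/8 + 2 × 1/2 + 1 = 1 + 1 + 1 = 3.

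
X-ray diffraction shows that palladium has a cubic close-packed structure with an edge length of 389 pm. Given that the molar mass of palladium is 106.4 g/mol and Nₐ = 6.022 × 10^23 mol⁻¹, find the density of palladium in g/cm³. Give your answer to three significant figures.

12.0 g/cm³

An FCC unit cell contains Z = 4 atoms.
Cell volume: a³ = (389 pm)³ = (3.890 × 10^-8 cm)³ = 5.886 × 10^-23 cm³.
ρ = Z·M/(N_A·a³) = 4 × 106.4 / (6.022 × 10²³ × 5.886 × 10^-23) = 12.01 g/cm³.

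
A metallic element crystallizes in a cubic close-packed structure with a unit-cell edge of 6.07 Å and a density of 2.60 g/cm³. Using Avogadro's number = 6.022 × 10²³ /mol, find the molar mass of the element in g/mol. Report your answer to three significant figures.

An FCC cell has Z = 4 atoms; a = 6.070 × 10^-8 cm.
M = ρ·N_A·a³/Z = 2.60 × 6.022 × 10²³ × 2.236 × 10^-22 / 4 = 87.5 g/mol.

87.5 g/mol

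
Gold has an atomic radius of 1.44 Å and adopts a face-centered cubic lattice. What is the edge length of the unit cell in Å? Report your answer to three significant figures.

4.07 Å

In an FCC lattice, atoms touch along the face diagonal, so √2·a = 4r.
a = 4r/√2 = 4 × 1.44 / 1.4142 = 4.07 Å.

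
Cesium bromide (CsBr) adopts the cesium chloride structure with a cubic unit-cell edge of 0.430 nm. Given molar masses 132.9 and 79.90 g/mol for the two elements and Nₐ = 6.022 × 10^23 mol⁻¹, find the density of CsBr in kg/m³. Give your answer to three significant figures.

The cesium chloride structure contains Z = 1 formula unit per cell; M(CsBr) = 132.9 + 79.90 = 212.8 g/mol.
a³ = (4.300 × 10^-8 cm)³ = 7.951 × 10^-23 cm³.
ρ = 1 × 212.8 / (6.022 × 10²³ × 7.951 × 10^-23) = 4.445 g/cm³ = 4440 kg/m³.

4440 kg/m³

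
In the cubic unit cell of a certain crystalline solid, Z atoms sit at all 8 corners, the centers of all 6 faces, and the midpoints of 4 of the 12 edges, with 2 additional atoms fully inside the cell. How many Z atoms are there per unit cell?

Corner atoms are shared by 8 cells (1/8 each), face atoms by 2 (1/2 each), edge atoms by 4 (1/4 each), interior atoms are unshared.
Net atoms = 8 × 1/8 + 6 × 1/2 + 4 × 1/4 + 2 = 1 + 3 + 1 + 2 = 7.

7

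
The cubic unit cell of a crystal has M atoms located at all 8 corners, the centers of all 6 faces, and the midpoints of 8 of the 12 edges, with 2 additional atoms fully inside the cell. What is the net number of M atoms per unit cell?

8

Corner atoms are shared by 8 cells (1/8 each), face atoms by 2 (1/2 each), edge atoms by 4 (1/4 each), interior atoms are unshared.
Net atoms = 8 × 1/8 + 6 × 1/2 + 8 × 1/4 + 2 = 1 + 3 + 2 + 2 = 8.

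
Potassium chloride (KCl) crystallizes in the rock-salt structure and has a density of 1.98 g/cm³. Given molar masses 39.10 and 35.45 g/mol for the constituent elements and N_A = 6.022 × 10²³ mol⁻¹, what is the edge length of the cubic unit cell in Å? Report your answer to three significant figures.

6.30 Å

M(KCl) = 74.55 g/mol; Z = 4 formula units per cell.
a³ = Z·M/(N_A·ρ) = 4 × 74.55 / (6.022 × 10²³ × 1.98) = 2.501 × 10^-22 cm³, so a = 6.300 × 10^-8 cm = 6.30 Å.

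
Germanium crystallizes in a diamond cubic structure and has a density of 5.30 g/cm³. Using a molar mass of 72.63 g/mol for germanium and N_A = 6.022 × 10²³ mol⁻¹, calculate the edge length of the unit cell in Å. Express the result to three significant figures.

5.67 Å

With Z = 8 atoms per diamond cubic cell, a³ = Z·M/(N_A·ρ) = 8 × 72.63 / (6.022 × 10²³ × 5.300 g/cm³) = 1.820 × 10^-22 cm³.
a = (1.820 × 10^-22)^(1/3) = 5.668 × 10^-8 cm = 5.67 Å.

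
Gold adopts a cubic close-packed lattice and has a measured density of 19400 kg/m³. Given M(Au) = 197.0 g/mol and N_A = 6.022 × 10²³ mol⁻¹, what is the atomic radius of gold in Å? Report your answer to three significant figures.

1.44 Å

For an FCC cell (Z = 4), a³ = Z·M/(N_A·ρ) = 4 × 197.0 / (6.022 × 10²³ × 19.40) = 6.745 × 10^-23 cm³, so a = 4.071 × 10^-8 cm = 4.071 Å.
Atoms touch along the face diagonal, so √2·a = 4r, so r = 0.3536 × a = 1.44 Å.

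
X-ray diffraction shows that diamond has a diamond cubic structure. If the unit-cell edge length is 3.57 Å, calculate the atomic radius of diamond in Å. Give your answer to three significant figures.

In a diamond cubic lattice, nearest neighbors lie along the body diagonal with √3·a = 8r.
r = √3·a/8 = 1.7321 × 3.57 / 8 = 0.773 Å.

0.773 Å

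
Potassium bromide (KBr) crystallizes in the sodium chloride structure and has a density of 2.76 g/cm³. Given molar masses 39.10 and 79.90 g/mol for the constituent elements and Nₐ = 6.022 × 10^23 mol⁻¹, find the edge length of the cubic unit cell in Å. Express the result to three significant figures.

M(KBr) = 119.0 g/mol; Z = 4 formula units per cell.
a³ = Z·M/(N_A·ρ) = 4 × 119.0 / (6.022 × 10²³ × 2.76) = 2.864 × 10^-22 cm³, so a = 6.592 × 10^-8 cm = 6.59 Å.

6.59 Å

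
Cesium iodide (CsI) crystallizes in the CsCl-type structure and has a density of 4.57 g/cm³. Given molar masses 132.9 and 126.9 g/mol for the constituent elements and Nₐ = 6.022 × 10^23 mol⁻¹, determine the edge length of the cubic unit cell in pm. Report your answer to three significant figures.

455 pm

M(CsI) = 259.8 g/mol; Z = 1 formula unit per cell.
a³ = Z·M/(N_A·ρ) = 1 × 259.8 / (6.022 × 10²³ × 4.57) = 9.440 × 10^-23 cm³, so a = 4.553 × 10^-8 cm = 455 pm.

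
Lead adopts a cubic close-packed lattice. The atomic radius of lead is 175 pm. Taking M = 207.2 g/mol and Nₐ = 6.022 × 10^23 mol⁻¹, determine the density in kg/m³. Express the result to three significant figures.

In an FCC lattice, atoms touch along the face diagonal, so √2·a = 4r, giving a = 495.0 pm = 4.950 × 10^-8 cm.
With Z = 4, ρ = Z·M/(N_A·a³) = 4 × 207.2 / (6.022 × 10²³ × 1.213 × 10^-22) = 11.35 g/cm³ = 11300 kg/m³.

11300 kg/m³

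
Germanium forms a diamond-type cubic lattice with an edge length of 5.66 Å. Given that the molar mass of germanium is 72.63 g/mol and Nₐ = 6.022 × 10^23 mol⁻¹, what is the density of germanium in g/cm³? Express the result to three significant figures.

A diamond cubic unit cell contains Z = 8 atoms.
Cell volume: a³ = (5.66 Å)³ = (5.660 × 10^-8 cm)³ = 1.813 × 10^-22 cm³.
ρ = Z·M/(N_A·a³) = 8 × 72.63 / (6.022 × 10²³ × 1.813 × 10^-22) = 5.321 g/cm³.

5.32 g/cm³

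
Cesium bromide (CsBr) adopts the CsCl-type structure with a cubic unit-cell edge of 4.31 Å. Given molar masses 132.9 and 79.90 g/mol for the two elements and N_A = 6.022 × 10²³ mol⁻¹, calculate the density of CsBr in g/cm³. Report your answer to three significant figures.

The CsCl-type structure contains Z = 1 formula unit per cell; M(CsBr) = 132.9 + 79.90 = 212.8 g/mol.
a³ = (4.310 × 10^-8 cm)³ = 8.006 × 10^-23 cm³.
ρ = 1 × 212.8 / (6.022 × 10²³ × 8.006 × 10^-23) = 4.414 g/cm³.

4.41 g/cm³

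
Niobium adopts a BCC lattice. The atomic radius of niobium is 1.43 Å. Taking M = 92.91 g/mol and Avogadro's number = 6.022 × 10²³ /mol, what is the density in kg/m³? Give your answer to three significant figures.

In a BCC lattice, atoms touch along the body diagonal, so √3·a = 4r, giving a = 3.302 Å = 3.302 × 10^-8 cm.
With Z = 2, ρ = Z·M/(N_A·a³) = 2 × 92.91 / (6.022 × 10²³ × 3.602 × 10^-23) = 8.567 g/cm³ = 8570 kg/m³.

8570 kg/m³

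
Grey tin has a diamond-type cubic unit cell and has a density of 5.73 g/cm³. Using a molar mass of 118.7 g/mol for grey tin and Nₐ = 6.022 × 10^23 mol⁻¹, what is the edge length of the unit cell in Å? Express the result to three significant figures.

With Z = 8 atoms per diamond cubic cell, a³ = Z·M/(N_A·ρ) = 8 × 118.7 / (6.022 × 10²³ × 5.730 g/cm³) = 2.752 × 10^-22 cm³.
a = (2.752 × 10^-22)^(1/3) = 6.505 × 10^-8 cm = 6.50 Å.

6.50 Å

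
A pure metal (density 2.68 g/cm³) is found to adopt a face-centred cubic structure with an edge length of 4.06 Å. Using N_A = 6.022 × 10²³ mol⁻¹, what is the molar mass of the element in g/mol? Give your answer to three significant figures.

27.0 g/mol

An FCC cell has Z = 4 atoms; a = 4.060 × 10^-8 cm.
M = ρ·N_A·a³/Z = 2.68 × 6.022 × 10²³ × 6.692 × 10^-23 / 4 = 27.0 g/mol.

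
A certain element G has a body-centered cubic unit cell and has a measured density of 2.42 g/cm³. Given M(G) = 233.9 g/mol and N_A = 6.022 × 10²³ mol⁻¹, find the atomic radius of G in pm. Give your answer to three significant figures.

296 pm

For a BCC cell (Z = 2), a³ = Z·M/(N_A·ρ) = 2 × 233.9 / (6.022 × 10²³ × 2.420) = 3.210 × 10^-22 cm³, so a = 6.847 × 10^-8 cm = 684.7 pm.
Atoms touch along the body diagonal, so √3·a = 4r, so r = 0.4330 × a = 296 pm.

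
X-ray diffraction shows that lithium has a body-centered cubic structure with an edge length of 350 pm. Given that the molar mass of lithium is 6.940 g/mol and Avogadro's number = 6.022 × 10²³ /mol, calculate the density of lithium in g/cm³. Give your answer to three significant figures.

0.538 g/cm³

A BCC unit cell contains Z = 2 atoms.
Cell volume: a³ = (350 pm)³ = (3.500 × 10^-8 cm)³ = 4.288 × 10^-23 cm³.
ρ = Z·M/(N_A·a³) = 2 × 6.940 / (6.022 × 10²³ × 4.288 × 10^-23) = 0.5376 g/cm³.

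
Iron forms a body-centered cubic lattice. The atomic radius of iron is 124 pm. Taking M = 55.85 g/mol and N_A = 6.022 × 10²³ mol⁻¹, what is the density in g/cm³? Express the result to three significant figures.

In a BCC lattice, atoms touch along the body diagonal, so √3·a = 4r, giving a = 286.4 pm = 2.864 × 10^-8 cm.
With Z = 2, ρ = Z·M/(N_A·a³) = 2 × 55.85 / (6.022 × 10²³ × 2.348 × 10^-23) = 7.899 g/cm³.

7.90 g/cm³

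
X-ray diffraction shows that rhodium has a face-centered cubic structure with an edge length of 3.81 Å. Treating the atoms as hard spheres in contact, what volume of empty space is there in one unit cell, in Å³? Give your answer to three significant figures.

14.4 Å³

In an FCC lattice atoms touch along the face diagonal, so √2·a = 4r, so r = 0.3536a = 1.347 Å.
V_cell = a³ = 55.31 Å³; V_atoms = 4 × (4/3)πr³ = 40.95 Å³.
Empty space = 55.31 − 40.95 = 14.4 Å³.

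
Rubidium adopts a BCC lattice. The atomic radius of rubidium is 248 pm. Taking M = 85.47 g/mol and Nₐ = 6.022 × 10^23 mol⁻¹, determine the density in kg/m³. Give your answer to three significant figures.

1510 kg/m³

In a BCC lattice, atoms touch along the body diagonal, so √3·a = 4r, giving a = 572.7 pm = 5.727 × 10^-8 cm.
With Z = 2, ρ = Z·M/(N_A·a³) = 2 × 85.47 / (6.022 × 10²³ × 1.879 × 10^-22) = 1.511 g/cm³ = 1510 kg/m³.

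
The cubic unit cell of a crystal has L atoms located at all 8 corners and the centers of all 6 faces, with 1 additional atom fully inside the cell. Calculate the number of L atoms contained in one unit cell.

5

Corner atoms are shared by 8 cells (1/8 each), face atoms by 2 (1/2 each), interior atoms are unshared.
Net atoms = 8 × 1/8 + 6 × 1/2 + 1 = 1 + 3 + 1 = 5.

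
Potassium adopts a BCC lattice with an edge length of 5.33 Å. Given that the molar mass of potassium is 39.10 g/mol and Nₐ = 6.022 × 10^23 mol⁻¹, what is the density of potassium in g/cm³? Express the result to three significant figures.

A BCC unit cell contains Z = 2 atoms.
Cell volume: a³ = (5.33 Å)³ = (5.330 × 10^-8 cm)³ = 1.514 × 10^-22 cm³.
ρ = Z·M/(N_A·a³) = 2 × 39.10 / (6.022 × 10²³ × 1.514 × 10^-22) = 0.8576 g/cm³.

0.858 g/cm³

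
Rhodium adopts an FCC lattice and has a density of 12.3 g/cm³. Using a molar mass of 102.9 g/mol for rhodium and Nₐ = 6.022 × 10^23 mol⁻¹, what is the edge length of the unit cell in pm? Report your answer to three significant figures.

With Z = 4 atoms per FCC cell, a³ = Z·M/(N_A·ρ) = 4 × 102.9 / (6.022 × 10²³ × 12.30 g/cm³) = 5.557 × 10^-23 cm³.
a = (5.557 × 10^-23)^(1/3) = 3.816 × 10^-8 cm = 382 pm.

382 pm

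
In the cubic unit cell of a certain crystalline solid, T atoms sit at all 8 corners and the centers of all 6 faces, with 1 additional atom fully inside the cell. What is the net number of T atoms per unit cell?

5

Corner atoms are shared by 8 cells (1/8 each), face atoms by 2 (1/2 each), interior atoms are unshared.
Net atoms = 8 × 1/8 + 6 × 1/2 + 1 = 1 + 3 + 1 = 5.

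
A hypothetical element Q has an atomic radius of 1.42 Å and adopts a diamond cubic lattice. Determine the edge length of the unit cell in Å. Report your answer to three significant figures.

6.56 Å

In a diamond cubic lattice, nearest neighbors lie along the body diagonal with √3·a = 8r.
a = 8r/√3 = 8 × 1.42 / 1.7321 = 6.56 Å.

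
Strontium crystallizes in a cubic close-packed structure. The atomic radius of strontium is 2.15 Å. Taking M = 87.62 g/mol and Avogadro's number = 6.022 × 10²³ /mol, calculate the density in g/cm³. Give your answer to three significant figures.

In an FCC lattice, atoms touch along the face diagonal, so √2·a = 4r, giving a = 6.081 Å = 6.081 × 10^-8 cm.
With Z = 4, ρ = Z·M/(N_A·a³) = 4 × 87.62 / (6.022 × 10²³ × 2.249 × 10^-22) = 2.588 g/cm³.

2.59 g/cm³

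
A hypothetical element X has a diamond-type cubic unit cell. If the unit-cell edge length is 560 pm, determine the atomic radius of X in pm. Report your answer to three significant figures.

In a diamond cubic lattice, nearest neighbors lie along the body diagonal with √3·a = 8r.
r = √3·a/8 = 1.7321 × 560 / 8 = 121 pm.

121 pm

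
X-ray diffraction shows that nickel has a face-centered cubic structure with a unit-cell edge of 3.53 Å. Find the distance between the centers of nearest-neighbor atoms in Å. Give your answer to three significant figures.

2.50 Å

In an FCC structure, atoms touch along the face diagonal, so √2·a = 4r; the nearest-neighbor distance equals 2r = 0.7071·a.
d = 0.7071 × 3.53 = 2.50 Å.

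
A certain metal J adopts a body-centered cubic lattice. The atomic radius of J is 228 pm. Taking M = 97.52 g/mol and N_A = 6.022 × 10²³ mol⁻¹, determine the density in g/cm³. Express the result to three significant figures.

In a BCC lattice, atoms touch along the body diagonal, so √3·a = 4r, giving a = 526.5 pm = 5.265 × 10^-8 cm.
With Z = 2, ρ = Z·M/(N_A·a³) = 2 × 97.52 / (6.022 × 10²³ × 1.460 × 10^-22) = 2.219 g/cm³.

2.22 g/cm³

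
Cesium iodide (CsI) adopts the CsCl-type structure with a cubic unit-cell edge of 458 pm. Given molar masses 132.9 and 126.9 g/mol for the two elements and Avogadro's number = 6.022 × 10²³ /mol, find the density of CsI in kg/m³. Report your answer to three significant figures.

4490 kg/m³

The CsCl-type structure contains Z = 1 formula unit per cell; M(CsI) = 132.9 + 126.9 = 259.8 g/mol.
a³ = (4.580 × 10^-8 cm)³ = 9.607 × 10^-23 cm³.
ρ = 1 × 259.8 / (6.022 × 10²³ × 9.607 × 10^-23) = 4.491 g/cm³ = 4490 kg/m³.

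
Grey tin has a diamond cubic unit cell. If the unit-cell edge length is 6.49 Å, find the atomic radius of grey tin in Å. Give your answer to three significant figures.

1.41 Å

In a diamond cubic lattice, nearest neighbors lie along the body diagonal with √3·a = 8r.
r = √3·a/8 = 1.7321 × 6.49 / 8 = 1.41 Å.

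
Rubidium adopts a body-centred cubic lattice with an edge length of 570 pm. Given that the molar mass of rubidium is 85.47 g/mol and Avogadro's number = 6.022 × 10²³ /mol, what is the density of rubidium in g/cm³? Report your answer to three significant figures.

A BCC unit cell contains Z = 2 atoms.
Cell volume: a³ = (570 pm)³ = (5.700 × 10^-8 cm)³ = 1.852 × 10^-22 cm³.
ρ = Z·M/(N_A·a³) = 2 × 85.47 / (6.022 × 10²³ × 1.852 × 10^-22) = 1.533 g/cm³.

1.53 g/cm³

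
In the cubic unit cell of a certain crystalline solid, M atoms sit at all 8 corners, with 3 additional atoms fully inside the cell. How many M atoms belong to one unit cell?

4

Corner atoms are shared by 8 cells (1/8 each), interior atoms are unshared.
Net atoms = 8 × 1/8 + 3 = 1 + 3 = 4.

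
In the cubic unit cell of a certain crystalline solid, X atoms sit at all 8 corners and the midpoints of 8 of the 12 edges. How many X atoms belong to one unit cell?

Corner atoms are shared by 8 cells (1/8 each), edge atoms by 4 (1/4 each).
Net atoms = 8 × 1/8 + 8 × 1/4 = 1 + 2 = 3.

3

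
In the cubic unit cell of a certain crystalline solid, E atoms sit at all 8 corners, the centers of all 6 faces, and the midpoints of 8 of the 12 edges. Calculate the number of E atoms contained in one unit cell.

Corner atoms are shared by 8 cells (1/8 each), face atoms by 2 (1/2 each), edge atoms by 4 (1/4 each).
Net atoms = 8 × 1/8 + 6 × 1/2 + 8 × 1/4 = 1 + 3 + 2 = 6.

6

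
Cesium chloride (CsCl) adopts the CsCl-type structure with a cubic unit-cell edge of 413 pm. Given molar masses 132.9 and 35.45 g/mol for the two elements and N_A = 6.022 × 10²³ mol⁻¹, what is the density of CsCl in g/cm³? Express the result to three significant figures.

The CsCl-type structure contains Z = 1 formula unit per cell; M(CsCl) = 132.9 + 35.45 = 168.35 g/mol.
a³ = (4.130 × 10^-8 cm)³ = 7.044 × 10^-23 cm³.
ρ = 1 × 168.35 / (6.022 × 10²³ × 7.044 × 10^-23) = 3.968 g/cm³.

3.97 g/cm³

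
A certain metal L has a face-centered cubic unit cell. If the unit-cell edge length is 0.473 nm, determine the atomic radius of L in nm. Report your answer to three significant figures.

0.167 nm

In an FCC lattice, atoms touch along the face diagonal, so √2·a = 4r.
r = √2·a/4 = 1.4142 × 0.473 / 4 = 0.167 nm.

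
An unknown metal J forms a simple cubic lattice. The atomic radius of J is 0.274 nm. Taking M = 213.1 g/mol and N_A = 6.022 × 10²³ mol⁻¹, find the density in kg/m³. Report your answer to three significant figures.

2150 kg/m³

In a simple cubic lattice, atoms touch along the cell edge, so a = 2r, giving a = 0.5480 nm = 5.480 × 10^-8 cm.
With Z = 1, ρ = Z·M/(N_A·a³) = 1 × 213.1 / (6.022 × 10²³ × 1.646 × 10^-22) = 2.150 g/cm³ = 2150 kg/m³.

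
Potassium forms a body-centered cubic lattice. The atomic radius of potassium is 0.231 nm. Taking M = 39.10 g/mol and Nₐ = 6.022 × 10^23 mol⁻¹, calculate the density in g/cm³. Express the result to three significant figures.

In a BCC lattice, atoms touch along the body diagonal, so √3·a = 4r, giving a = 0.5335 nm = 5.335 × 10^-8 cm.
With Z = 2, ρ = Z·M/(N_A·a³) = 2 × 39.10 / (6.022 × 10²³ × 1.518 × 10^-22) = 0.8553 g/cm³.

0.855 g/cm³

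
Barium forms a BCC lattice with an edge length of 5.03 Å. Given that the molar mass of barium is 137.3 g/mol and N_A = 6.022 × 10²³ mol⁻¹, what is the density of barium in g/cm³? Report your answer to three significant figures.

A BCC unit cell contains Z = 2 atoms.
Cell volume: a³ = (5.03 Å)³ = (5.030 × 10^-8 cm)³ = 1.273 × 10^-22 cm³.
ρ = Z·M/(N_A·a³) = 2 × 137.3 / (6.022 × 10²³ × 1.273 × 10^-22) = 3.583 g/cm³.

3.58 g/cm³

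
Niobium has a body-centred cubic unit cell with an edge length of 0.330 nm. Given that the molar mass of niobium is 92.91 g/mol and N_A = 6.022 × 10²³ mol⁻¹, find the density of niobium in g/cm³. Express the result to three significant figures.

A BCC unit cell contains Z = 2 atoms.
Cell volume: a³ = (0.330 nm)³ = (3.300 × 10^-8 cm)³ = 3.594 × 10^-23 cm³.
ρ = Z·M/(N_A·a³) = 2 × 92.91 / (6.022 × 10²³ × 3.594 × 10^-23) = 8.586 g/cm³.

8.59 g/cm³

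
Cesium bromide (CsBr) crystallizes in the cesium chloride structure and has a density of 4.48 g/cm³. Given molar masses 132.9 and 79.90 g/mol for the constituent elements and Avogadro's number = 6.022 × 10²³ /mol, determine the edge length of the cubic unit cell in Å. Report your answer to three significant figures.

M(CsBr) = 212.8 g/mol; Z = 1 formula unit per cell.
a³ = Z·M/(N_A·ρ) = 1 × 212.8 / (6.022 × 10²³ × 4.48) = 7.888 × 10^-23 cm³, so a = 4.289 × 10^-8 cm = 4.29 Å.

4.29 Å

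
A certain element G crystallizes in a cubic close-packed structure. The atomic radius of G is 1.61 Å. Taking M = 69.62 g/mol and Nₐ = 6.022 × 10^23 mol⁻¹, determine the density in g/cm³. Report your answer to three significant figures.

In an FCC lattice, atoms touch along the face diagonal, so √2·a = 4r, giving a = 4.554 Å = 4.554 × 10^-8 cm.
With Z = 4, ρ = Z·M/(N_A·a³) = 4 × 69.62 / (6.022 × 10²³ × 9.443 × 10^-23) = 4.897 g/cm³.

4.90 g/cm³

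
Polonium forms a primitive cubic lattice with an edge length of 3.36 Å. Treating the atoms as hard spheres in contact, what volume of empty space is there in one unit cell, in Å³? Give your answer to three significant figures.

In a simple cubic lattice atoms touch along the cell edge, so a = 2r, so r = 0.5000a = 1.680 Å.
V_cell = a³ = 37.93 Å³; V_atoms = 1 × (4/3)πr³ = 19.86 Å³.
Empty space = 37.93 − 19.86 = 18.1 Å³.

18.1 Å³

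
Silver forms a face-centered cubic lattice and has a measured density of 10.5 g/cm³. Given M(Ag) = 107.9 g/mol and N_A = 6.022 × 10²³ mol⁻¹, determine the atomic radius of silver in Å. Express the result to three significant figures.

1.44 Å

For an FCC cell (Z = 4), a³ = Z·M/(N_A·ρ) = 4 × 107.9 / (6.022 × 10²³ × 10.50) = 6.826 × 10^-23 cm³, so a = 4.087 × 10^-8 cm = 4.087 Å.
Atoms touch along the face diagonal, so √2·a = 4r, so r = 0.3536 × a = 1.44 Å.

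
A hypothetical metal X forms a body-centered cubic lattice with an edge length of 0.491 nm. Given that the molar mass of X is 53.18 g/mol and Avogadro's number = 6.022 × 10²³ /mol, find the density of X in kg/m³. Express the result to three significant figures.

1490 kg/m³

A BCC unit cell contains Z = 2 atoms.
Cell volume: a³ = (0.491 nm)³ = (4.910 × 10^-8 cm)³ = 1.184 × 10^-22 cm³.
ρ = Z·M/(N_A·a³) = 2 × 53.18 / (6.022 × 10²³ × 1.184 × 10^-22) = 1.492 g/cm³ = 1490 kg/m³.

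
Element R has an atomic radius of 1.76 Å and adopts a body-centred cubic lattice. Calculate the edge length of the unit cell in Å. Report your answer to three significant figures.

In a BCC lattice, atoms touch along the body diagonal, so √3·a = 4r.
a = 4r/√3 = 4 × 1.76 / 1.7321 = 4.06 Å.

4.06 Å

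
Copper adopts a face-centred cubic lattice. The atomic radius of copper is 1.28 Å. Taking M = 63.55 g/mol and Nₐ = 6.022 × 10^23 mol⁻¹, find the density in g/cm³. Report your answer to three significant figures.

8.90 g/cm³

In an FCC lattice, atoms touch along the face diagonal, so √2·a = 4r, giving a = 3.620 Å = 3.620 × 10^-8 cm.
With Z = 4, ρ = Z·M/(N_A·a³) = 4 × 63.55 / (6.022 × 10²³ × 4.745 × 10^-23) = 8.895 g/cm³.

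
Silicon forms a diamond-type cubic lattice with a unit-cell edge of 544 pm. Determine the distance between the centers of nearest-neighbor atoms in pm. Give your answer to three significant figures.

236 pm

In a diamond cubic structure, nearest neighbors lie along the body diagonal with √3·a = 8r; the nearest-neighbor distance equals 2r = 0.4330·a.
d = 0.4330 × 544 = 236 pm.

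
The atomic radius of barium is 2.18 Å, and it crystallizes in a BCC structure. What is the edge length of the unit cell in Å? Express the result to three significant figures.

5.03 Å

In a BCC lattice, atoms touch along the body diagonal, so √3·a = 4r.
a = 4r/√3 = 4 × 2.18 / 1.7321 = 5.03 Å.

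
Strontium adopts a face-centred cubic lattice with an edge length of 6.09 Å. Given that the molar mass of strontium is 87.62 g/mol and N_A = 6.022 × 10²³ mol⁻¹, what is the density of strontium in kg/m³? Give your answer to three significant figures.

2580 kg/m³

An FCC unit cell contains Z = 4 atoms.
Cell volume: a³ = (6.09 Å)³ = (6.090 × 10^-8 cm)³ = 2.259 × 10^-22 cm³.
ρ = Z·M/(N_A·a³) = 4 × 87.62 / (6.022 × 10²³ × 2.259 × 10^-22) = 2.577 g/cm³ = 2580 kg/m³.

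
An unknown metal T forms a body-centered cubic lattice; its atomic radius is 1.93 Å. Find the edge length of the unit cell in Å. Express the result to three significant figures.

4.46 Å

In a BCC lattice, atoms touch along the body diagonal, so √3·a = 4r.
a = 4r/√3 = 4 × 1.93 / 1.7321 = 4.46 Å.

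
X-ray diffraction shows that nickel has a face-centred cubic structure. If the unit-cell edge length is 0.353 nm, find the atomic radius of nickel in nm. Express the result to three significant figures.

0.125 nm

In an FCC lattice, atoms touch along the face diagonal, so √2·a = 4r.
r = √2·a/4 = 1.4142 × 0.353 / 4 = 0.125 nm.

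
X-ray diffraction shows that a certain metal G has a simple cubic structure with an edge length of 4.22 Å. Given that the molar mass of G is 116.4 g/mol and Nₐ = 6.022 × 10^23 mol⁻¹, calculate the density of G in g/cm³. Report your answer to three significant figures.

2.57 g/cm³

A simple cubic unit cell contains Z = 1 atom.
Cell volume: a³ = (4.22 Å)³ = (4.220 × 10^-8 cm)³ = 7.515 × 10^-23 cm³.
ρ = Z·M/(N_A·a³) = 1 × 116.4 / (6.022 × 10²³ × 7.515 × 10^-23) = 2.572 g/cm³.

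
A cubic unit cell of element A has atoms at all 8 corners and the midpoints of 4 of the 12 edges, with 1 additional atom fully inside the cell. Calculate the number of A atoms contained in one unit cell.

Corner atoms are shared by 8 cells (1/8 each), edge atoms by 4 (1/4 each), interior atoms are unshared.
Net atoms = 8 × 1/8 + 4 × 1/4 + 1 = 1 + 1 + 1 = 3.

3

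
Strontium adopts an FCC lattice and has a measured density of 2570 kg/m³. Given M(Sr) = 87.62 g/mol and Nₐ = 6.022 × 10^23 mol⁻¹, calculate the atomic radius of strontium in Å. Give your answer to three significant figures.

For an FCC cell (Z = 4), a³ = Z·M/(N_A·ρ) = 4 × 87.62 / (6.022 × 10²³ × 2.570) = 2.265 × 10^-22 cm³, so a = 6.095 × 10^-8 cm = 6.095 Å.
Atoms touch along the face diagonal, so √2·a = 4r, so r = 0.3536 × a = 2.16 Å.

2.16 Å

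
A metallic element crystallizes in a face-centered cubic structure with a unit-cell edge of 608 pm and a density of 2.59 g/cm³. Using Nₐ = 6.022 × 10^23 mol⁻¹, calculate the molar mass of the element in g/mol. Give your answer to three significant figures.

87.6 g/mol

An FCC cell has Z = 4 atoms; a = 6.080 × 10^-8 cm.
M = ρ·N_A·a³/Z = 2.59 × 6.022 × 10²³ × 2.248 × 10^-22 / 4 = 87.6 g/mol.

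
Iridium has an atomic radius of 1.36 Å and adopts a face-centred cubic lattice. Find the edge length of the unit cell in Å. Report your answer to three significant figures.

In an FCC lattice, atoms touch along the face diagonal, so √2·a = 4r.
a = 4r/√2 = 4 × 1.36 / 1.4142 = 3.85 Å.

3.85 Å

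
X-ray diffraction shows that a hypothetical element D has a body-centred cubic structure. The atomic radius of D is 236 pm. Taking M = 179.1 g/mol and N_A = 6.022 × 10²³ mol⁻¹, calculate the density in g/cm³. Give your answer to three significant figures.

In a BCC lattice, atoms touch along the body diagonal, so √3·a = 4r, giving a = 545.0 pm = 5.450 × 10^-8 cm.
With Z = 2, ρ = Z·M/(N_A·a³) = 2 × 179.1 / (6.022 × 10²³ × 1.619 × 10^-22) = 3.674 g/cm³.

3.67 g/cm³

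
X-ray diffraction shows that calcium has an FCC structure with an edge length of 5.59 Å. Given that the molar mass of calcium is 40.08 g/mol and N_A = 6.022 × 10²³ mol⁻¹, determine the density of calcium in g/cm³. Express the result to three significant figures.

1.52 g/cm³

An FCC unit cell contains Z = 4 atoms.
Cell volume: a³ = (5.59 Å)³ = (5.590 × 10^-8 cm)³ = 1.747 × 10^-22 cm³.
ρ = Z·M/(N_A·a³) = 4 × 40.08 / (6.022 × 10²³ × 1.747 × 10^-22) = 1.524 g/cm³.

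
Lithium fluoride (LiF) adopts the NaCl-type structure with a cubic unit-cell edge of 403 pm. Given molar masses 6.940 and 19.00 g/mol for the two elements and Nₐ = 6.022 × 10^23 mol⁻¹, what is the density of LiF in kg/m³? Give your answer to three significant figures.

The NaCl-type structure contains Z = 4 formula units per cell; M(LiF) = 6.940 + 19.00 = 25.94 g/mol.
a³ = (4.030 × 10^-8 cm)³ = 6.545 × 10^-23 cm³.
ρ = 4 × 25.94 / (6.022 × 10²³ × 6.545 × 10^-23) = 2.633 g/cm³ = 2630 kg/m³.

2630 kg/m³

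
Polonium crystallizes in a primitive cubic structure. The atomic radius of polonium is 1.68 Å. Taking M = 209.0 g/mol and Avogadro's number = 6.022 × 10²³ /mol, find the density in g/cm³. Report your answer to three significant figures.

In a simple cubic lattice, atoms touch along the cell edge, so a = 2r, giving a = 3.360 Å = 3.360 × 10^-8 cm.
With Z = 1, ρ = Z·M/(N_A·a³) = 1 × 209.0 / (6.022 × 10²³ × 3.793 × 10^-23) = 9.149 g/cm³.

9.15 g/cm³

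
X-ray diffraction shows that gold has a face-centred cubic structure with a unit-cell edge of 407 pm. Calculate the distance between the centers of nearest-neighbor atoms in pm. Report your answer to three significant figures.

In an FCC structure, atoms touch along the face diagonal, so √2·a = 4r; the nearest-neighbor distance equals 2r = 0.7071·a.
d = 0.7071 × 407 = 288 pm.

288 pm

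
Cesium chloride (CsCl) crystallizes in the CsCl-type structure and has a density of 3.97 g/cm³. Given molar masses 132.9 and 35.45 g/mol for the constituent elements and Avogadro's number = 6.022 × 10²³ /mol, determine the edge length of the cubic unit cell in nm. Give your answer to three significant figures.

0.413 nm

M(CsCl) = 168.35 g/mol; Z = 1 formula unit per cell.
a³ = Z·M/(N_A·ρ) = 1 × 168.35 / (6.022 × 10²³ × 3.97) = 7.042 × 10^-23 cm³, so a = 4.129 × 10^-8 cm = 0.413 nm.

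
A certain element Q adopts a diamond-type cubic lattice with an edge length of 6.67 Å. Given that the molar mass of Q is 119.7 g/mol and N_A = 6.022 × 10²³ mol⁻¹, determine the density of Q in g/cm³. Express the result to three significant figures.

A diamond cubic unit cell contains Z = 8 atoms.
Cell volume: a³ = (6.67 Å)³ = (6.670 × 10^-8 cm)³ = 2.967 × 10^-22 cm³.
ρ = Z·M/(N_A·a³) = 8 × 119.7 / (6.022 × 10²³ × 2.967 × 10^-22) = 5.359 g/cm³.

5.36 g/cm³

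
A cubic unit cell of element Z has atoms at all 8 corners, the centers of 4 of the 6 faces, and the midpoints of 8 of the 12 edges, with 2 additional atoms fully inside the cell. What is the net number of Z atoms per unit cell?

Corner atoms are shared by 8 cells (1/8 each), face atoms by 2 (1/2 each), edge atoms by 4 (1/4 each), interior atoms are unshared.
Net atoms = 8 × 1/8 + 4 × 1/2 + 8 × 1/4 + 2 = 1 + 2 + 2 + 2 = 7.

7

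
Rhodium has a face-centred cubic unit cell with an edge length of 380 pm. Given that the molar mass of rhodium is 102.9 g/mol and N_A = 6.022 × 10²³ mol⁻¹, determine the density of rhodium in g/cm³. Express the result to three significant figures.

12.5 g/cm³

An FCC unit cell contains Z = 4 atoms.
Cell volume: a³ = (380 pm)³ = (3.800 × 10^-8 cm)³ = 5.487 × 10^-23 cm³.
ρ = Z·M/(N_A·a³) = 4 × 102.9 / (6.022 × 10²³ × 5.487 × 10^-23) = 12.46 g/cm³.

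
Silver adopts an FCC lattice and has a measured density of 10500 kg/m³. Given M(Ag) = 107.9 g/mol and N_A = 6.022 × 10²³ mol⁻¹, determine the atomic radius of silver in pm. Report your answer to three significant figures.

For an FCC cell (Z = 4), a³ = Z·M/(N_A·ρ) = 4 × 107.9 / (6.022 × 10²³ × 10.50) = 6.826 × 10^-23 cm³, so a = 4.087 × 10^-8 cm = 408.7 pm.
Atoms touch along the face diagonal, so √2·a = 4r, so r = 0.3536 × a = 144 pm.

144 pm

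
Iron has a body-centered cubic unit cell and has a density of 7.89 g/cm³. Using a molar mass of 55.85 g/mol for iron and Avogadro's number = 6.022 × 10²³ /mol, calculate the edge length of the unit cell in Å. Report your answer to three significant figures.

With Z = 2 atoms per BCC cell, a³ = Z·M/(N_A·ρ) = 2 × 55.85 / (6.022 × 10²³ × 7.890 g/cm³) = 2.351 × 10^-23 cm³.
a = (2.351 × 10^-23)^(1/3) = 2.865 × 10^-8 cm = 2.86 Å.

2.86 Å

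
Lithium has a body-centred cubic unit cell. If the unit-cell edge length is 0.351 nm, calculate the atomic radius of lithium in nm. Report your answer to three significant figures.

0.152 nm

In a BCC lattice, atoms touch along the body diagonal, so √3·a = 4r.
r = √3·a/4 = 1.7321 × 0.351 / 4 = 0.152 nm.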